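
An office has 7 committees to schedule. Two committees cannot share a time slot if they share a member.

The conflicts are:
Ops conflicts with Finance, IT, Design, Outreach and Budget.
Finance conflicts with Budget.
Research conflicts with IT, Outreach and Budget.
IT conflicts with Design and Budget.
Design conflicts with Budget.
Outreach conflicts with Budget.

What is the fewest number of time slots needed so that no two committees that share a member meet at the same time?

Ops, IT, Design, Budget all conflict with each other, so at least 4 time slots are needed.
Using 4 time slots: Ops=2, Finance=3, Research=2, IT=3, Design=4, Outreach=3, Budget=1. Every pair that conflicts lands in different time slots.

4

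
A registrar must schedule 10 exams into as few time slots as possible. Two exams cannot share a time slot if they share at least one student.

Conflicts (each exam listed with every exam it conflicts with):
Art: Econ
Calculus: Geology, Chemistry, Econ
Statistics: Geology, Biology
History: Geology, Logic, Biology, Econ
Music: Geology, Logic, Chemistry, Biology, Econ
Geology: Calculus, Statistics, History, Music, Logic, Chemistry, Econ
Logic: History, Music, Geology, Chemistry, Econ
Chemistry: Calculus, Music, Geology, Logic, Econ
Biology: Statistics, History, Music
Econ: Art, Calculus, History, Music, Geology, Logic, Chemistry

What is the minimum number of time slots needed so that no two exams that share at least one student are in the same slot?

5

Music, Geology, Logic, Chemistry, Econ pairwise conflict, so at least 5 time slots are needed.
Using 5 time slots: Art=1, Calculus=3, Statistics=2, History=4, Music=4, Geology=1, Logic=3, Chemistry=5, Biology=1, Econ=2. Every pair that conflicts lands in different time slots.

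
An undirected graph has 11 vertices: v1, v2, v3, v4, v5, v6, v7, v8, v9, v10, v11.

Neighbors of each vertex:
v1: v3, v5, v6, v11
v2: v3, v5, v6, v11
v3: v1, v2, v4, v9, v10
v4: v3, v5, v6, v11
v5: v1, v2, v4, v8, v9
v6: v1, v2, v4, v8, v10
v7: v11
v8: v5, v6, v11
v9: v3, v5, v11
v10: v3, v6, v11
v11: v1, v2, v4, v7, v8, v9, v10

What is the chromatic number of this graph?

2

v7 and v11 are adjacent, so at least 2 colors are needed.
One proper 2-coloring: v1=B, v2=B, v3=R, v4=B, v5=R, v6=R, v7=B, v8=B, v9=B, v10=B, v11=R. Each edge has distinct colors on its endpoints.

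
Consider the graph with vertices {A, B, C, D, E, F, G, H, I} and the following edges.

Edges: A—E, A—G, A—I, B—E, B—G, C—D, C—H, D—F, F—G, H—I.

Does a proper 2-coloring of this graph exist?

No

The cycle G-A-I-H-C-D-F-G has odd length 7, so it cannot be 2-colored; at least 3 colors are needed.
So 2 colors are not enough.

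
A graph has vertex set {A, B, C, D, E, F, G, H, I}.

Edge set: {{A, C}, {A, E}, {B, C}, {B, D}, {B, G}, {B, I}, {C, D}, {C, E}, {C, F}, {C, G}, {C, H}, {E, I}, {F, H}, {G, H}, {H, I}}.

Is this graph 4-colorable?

Yes

The chromatic number is 3. C, F, H are pairwise adjacent, so at least 3 colors are needed.
3 colors suffice: color red → {C, I}; color blue → {B, E, H}; color green → {A, D, F, G}.
Since 4 ≥ 3, a proper 4-coloring certainly exists.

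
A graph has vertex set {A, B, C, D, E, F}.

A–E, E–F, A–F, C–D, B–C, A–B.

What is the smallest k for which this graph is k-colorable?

A, E, F are mutually adjacent, so at least 3 colors are needed.
3 colors suffice: color 1 → {A, C}; color 2 → {B, D, F}; color 3 → {E}. Every edge joins two different colors.

3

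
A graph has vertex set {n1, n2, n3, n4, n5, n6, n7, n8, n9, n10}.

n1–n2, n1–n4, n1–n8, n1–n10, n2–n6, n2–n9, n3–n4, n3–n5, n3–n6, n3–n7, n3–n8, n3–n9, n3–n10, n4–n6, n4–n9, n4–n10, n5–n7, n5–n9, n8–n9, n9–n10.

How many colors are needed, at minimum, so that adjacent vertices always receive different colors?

n3, n4, n9, n10 are mutually adjacent (a clique of size 4), so at least 4 colors are needed.
4 colors suffice: color 1 → {n1, n3}; color 2 → {n6, n7, n9}; color 3 → {n2, n4, n5, n8}; color 4 → {n10}. No two adjacent vertices share a color.

4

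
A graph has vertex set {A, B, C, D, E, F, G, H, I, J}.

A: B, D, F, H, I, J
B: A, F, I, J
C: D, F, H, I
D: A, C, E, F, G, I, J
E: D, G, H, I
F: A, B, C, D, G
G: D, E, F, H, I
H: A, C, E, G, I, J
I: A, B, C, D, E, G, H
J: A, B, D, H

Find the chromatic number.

D, E, G, I are pairwise adjacent (a clique of size 4), so at least 4 colors are needed.
4 colors suffice: color 1 → {F, I, J}; color 2 → {B, D, H}; color 3 → {A, C, G}; color 4 → {E}. No two adjacent vertices share a color.

4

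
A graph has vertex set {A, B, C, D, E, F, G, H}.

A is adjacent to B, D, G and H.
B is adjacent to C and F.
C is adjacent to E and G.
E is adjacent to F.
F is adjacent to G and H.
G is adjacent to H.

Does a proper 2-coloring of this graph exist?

No

A, G, H form a triangle, so at least 3 colors are needed.
So 2 colors are not enough.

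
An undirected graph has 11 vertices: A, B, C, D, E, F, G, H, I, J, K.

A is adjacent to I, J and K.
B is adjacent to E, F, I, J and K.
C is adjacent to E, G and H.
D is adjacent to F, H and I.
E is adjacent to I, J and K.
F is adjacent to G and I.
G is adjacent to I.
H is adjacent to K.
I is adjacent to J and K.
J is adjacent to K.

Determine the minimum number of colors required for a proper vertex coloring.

5

B, E, I, J, K are mutually adjacent (a clique of size 5), so at least 5 colors are needed.
5 colors suffice: A=yellow, B=purple, C=blue, D=green, E=yellow, F=blue, G=green, H=red, I=red, J=green, K=blue. No two adjacent vertices share a color.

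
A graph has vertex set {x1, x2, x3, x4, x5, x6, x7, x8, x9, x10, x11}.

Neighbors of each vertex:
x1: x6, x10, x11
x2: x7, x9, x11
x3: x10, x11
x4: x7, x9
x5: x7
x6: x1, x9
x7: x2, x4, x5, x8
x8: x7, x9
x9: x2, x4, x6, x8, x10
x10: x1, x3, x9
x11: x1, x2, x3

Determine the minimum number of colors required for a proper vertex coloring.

The cycle x1-x10-x9-x2-x11-x1 has odd length 5, so it cannot be 2-colored; at least 3 colors are needed.
3 colors suffice: x1=red, x2=blue, x3=red, x4=blue, x5=blue, x6=blue, x7=red, x8=blue, x9=red, x10=blue, x11=green. No two adjacent vertices share a color.

3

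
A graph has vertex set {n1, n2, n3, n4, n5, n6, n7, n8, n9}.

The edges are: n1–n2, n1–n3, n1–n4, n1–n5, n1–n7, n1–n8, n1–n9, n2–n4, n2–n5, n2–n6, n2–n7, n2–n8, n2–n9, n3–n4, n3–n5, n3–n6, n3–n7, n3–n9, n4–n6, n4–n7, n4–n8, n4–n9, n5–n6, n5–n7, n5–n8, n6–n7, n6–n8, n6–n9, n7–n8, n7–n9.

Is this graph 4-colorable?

No

n2, n4, n6, n7, n9 form a clique, so at least 5 colors are needed.
So 4 colors are not enough.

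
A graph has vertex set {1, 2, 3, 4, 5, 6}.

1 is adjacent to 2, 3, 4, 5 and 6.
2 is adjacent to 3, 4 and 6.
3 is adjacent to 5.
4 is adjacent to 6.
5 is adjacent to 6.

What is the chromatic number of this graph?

4

1, 2, 4, 6 form a clique, so at least 4 colors are needed.
4 colors suffice: color a → {1}; color b → {3, 6}; color c → {2, 5}; color d → {4}. Every edge joins two different colors.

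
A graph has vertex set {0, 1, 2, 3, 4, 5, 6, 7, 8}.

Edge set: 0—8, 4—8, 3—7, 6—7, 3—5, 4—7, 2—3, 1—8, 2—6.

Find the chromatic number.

2

4 and 8 are adjacent, so at least 2 colors are needed.
One proper 2-coloring: 0=red, 1=red, 2=blue, 3=red, 4=red, 5=blue, 6=red, 7=blue, 8=blue. Each edge has distinct colors on its endpoints.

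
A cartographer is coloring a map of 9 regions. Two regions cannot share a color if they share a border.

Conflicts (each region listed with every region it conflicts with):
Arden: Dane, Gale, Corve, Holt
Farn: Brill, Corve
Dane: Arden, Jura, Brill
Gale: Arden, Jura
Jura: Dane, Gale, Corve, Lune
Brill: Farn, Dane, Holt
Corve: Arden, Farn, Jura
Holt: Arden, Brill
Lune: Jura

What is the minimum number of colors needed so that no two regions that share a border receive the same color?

3

The cycle Brill-Holt-Arden-Corve-Farn-Brill has odd length 5, so it cannot be 2-colored; at least 3 colors are needed.
3 colors suffice: color 1 → {Arden, Jura, Brill}; color 2 → {Dane, Gale, Corve, Holt, Lune}; color 3 → {Farn}. Each listed conflict is separated.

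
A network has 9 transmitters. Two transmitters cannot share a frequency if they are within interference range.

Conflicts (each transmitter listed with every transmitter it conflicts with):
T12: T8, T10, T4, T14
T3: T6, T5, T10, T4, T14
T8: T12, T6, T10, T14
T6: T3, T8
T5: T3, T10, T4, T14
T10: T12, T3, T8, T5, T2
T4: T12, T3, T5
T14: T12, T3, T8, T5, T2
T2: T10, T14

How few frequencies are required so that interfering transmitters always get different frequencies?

3

T12, T8, T14 pairwise conflict, so at least 3 frequencies are needed.
3 frequencies suffice: frequency 1 → {T6, T10, T4, T14}; frequency 2 → {T12, T3, T2}; frequency 3 → {T8, T5}. Each listed conflict is separated.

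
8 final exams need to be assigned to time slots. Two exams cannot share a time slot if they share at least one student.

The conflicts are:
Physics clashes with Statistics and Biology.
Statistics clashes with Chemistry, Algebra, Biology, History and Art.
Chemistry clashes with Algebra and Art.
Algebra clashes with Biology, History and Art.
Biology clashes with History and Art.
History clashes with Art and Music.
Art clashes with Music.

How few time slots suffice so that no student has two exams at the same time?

Statistics, Algebra, Biology, History, Art all conflict with each other, so at least 5 time slots are needed.
5 time slots suffice: time slot 1 → {Statistics, Music}; time slot 2 → {Physics, Art}; time slot 3 → {Chemistry, Biology}; time slot 4 → {Algebra}; time slot 5 → {History}. No two conflicting exams share a time slot.

5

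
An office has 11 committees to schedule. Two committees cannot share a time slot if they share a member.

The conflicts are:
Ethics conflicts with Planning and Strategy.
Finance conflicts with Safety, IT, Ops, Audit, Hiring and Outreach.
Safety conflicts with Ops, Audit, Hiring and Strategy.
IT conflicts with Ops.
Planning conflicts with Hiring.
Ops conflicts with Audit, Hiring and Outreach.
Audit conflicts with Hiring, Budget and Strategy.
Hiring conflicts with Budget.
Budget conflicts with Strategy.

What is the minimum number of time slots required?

Finance, Safety, Ops, Audit, Hiring pairwise conflict, so at least 5 time slots are needed.
5 time slots suffice: time slot 1 → {Planning, Ops, Strategy}; time slot 2 → {Ethics, Finance, Budget}; time slot 3 → {IT, Hiring, Outreach}; time slot 4 → {Audit}; time slot 5 → {Safety}. No two conflicting committees share a time slot.

5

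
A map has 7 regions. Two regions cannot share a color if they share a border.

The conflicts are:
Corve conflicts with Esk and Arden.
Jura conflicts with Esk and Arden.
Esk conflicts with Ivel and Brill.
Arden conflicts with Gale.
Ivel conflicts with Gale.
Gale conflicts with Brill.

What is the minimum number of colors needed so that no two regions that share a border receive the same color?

The cycle Corve-Esk-Brill-Gale-Arden-Corve has odd length 5, so it cannot be 2-colored; at least 3 colors are needed.
One proper 3-coloring: Corve=2, Jura=2, Esk=1, Arden=1, Ivel=3, Gale=2, Brill=3. No two conflicting regions share a color.

3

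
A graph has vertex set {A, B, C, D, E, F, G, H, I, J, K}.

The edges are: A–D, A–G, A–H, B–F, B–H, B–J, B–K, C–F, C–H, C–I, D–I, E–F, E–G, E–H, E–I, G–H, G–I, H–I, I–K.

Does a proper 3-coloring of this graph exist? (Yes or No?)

No

E, G, H, I form a clique, so at least 4 colors are needed.
So 3 colors are not enough.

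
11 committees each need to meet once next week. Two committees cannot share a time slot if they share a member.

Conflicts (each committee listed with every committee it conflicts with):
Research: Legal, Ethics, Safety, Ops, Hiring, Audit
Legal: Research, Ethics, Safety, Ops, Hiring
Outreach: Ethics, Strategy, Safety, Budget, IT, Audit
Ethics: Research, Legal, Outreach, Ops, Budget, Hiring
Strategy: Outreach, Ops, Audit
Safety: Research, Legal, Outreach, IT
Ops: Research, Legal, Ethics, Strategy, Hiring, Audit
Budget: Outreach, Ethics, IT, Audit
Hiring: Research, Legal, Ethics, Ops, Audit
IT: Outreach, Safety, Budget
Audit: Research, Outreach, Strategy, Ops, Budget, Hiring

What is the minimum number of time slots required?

5

Research, Legal, Ethics, Ops, Hiring are mutually in conflict, so at least 5 time slots are needed.
5 time slots suffice: time slot 1 → {Ethics, Safety, Audit}; time slot 2 → {Research, Outreach}; time slot 3 → {Ops, Budget}; time slot 4 → {Strategy, Hiring, IT}; time slot 5 → {Legal}. Every pair that conflicts lands in different time slots.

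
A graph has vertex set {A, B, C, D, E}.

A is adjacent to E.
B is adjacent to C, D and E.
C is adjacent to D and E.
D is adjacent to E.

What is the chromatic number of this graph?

B, C, D, E form a clique, so at least 4 colors are needed.
4 colors suffice: color red → {E}; color blue → {A, D}; color green → {C}; color yellow → {B}. Each edge has distinct colors on its endpoints.

4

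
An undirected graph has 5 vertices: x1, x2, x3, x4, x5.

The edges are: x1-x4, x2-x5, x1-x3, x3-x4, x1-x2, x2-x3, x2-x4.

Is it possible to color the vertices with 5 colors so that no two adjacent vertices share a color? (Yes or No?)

Yes

The chromatic number is 4. x1, x2, x3, x4 are mutually adjacent (a clique of size 4), so at least 4 colors are needed.
One proper 4-coloring: x1=4, x2=1, x3=3, x4=2, x5=2.
Since 5 ≥ 4, a proper 5-coloring certainly exists.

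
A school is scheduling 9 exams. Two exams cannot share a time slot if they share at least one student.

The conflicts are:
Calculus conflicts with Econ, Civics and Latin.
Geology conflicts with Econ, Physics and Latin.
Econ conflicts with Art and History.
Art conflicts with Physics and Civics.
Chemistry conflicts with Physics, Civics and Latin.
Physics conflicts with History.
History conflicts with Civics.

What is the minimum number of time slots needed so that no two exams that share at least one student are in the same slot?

Geology and Physics conflict, so at least 2 time slots are needed.
2 time slots suffice: time slot 1 → {Econ, Physics, Civics, Latin}; time slot 2 → {Calculus, Geology, Art, Chemistry, History}. No two conflicting exams share a time slot.

2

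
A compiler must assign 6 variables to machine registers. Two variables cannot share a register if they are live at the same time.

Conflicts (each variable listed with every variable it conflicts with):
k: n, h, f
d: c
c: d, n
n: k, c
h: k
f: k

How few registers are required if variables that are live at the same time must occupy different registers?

2

k and n conflict, so at least 2 registers are needed.
2 registers suffice: register 1 → {k, c}; register 2 → {d, n, h, f}. Every pair that conflicts lands in different registers.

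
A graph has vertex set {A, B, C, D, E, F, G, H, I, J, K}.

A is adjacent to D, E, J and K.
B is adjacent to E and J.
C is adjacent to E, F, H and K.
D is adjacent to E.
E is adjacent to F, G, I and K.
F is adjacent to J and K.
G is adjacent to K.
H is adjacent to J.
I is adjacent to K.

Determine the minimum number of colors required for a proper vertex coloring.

4

C, E, F, K are pairwise adjacent (a clique of size 4), so at least 4 colors are needed.
4 colors suffice: color red → {E, J}; color blue → {B, D, H, K}; color green → {A, C, G, I}; color yellow → {F}. No two adjacent vertices share a color.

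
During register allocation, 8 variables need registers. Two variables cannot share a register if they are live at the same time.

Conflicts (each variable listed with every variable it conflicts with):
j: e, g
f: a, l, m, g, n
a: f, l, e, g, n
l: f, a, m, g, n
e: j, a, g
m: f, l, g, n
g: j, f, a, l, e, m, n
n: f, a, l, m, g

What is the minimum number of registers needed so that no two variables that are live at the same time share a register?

f, l, m, g, n all conflict with each other, so at least 5 registers are needed.
5 registers suffice: j=3, f=4, a=3, l=2, e=2, m=3, g=1, n=5. Every pair that conflicts lands in different registers.

5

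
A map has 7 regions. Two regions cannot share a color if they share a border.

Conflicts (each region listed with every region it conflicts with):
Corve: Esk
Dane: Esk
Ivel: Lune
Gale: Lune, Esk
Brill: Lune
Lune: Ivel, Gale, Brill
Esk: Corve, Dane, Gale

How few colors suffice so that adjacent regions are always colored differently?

2

Corve and Esk conflict, so at least 2 colors are needed.
One proper 2-coloring: Corve=2, Dane=2, Ivel=2, Gale=2, Brill=2, Lune=1, Esk=1. No two conflicting regions share a color.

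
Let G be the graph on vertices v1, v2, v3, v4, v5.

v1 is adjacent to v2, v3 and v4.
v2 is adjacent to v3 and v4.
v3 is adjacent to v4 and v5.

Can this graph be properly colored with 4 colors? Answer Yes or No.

Yes

The chromatic number is 4. v1, v2, v3, v4 are mutually adjacent (a clique of size 4), so at least 4 colors are needed.
4 colors suffice: v1=2, v2=4, v3=1, v4=3, v5=2.
That is already a proper 4-coloring.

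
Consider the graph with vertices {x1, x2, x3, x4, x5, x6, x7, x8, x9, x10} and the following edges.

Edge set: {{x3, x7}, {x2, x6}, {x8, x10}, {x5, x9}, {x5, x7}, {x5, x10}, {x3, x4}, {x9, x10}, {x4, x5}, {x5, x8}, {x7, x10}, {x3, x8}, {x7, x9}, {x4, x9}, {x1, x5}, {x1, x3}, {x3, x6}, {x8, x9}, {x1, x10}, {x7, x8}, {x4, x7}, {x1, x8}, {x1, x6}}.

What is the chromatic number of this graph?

5

x5, x7, x8, x9, x10 are pairwise adjacent (a clique of size 5), so at least 5 colors are needed.
5 colors suffice: color 1 → {x2, x3, x5}; color 2 → {x4, x6, x8}; color 3 → {x1, x7}; color 4 → {x10}; color 5 → {x9}. Each edge has distinct colors on its endpoints.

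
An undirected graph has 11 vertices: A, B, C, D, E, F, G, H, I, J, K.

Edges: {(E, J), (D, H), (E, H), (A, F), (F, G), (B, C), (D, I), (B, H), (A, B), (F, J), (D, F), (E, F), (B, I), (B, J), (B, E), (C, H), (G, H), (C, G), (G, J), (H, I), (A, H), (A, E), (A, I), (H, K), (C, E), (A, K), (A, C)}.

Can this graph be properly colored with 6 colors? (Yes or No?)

Yes

The chromatic number is 5. A, B, C, E, H are mutually adjacent (a clique of size 5), so at least 5 colors are needed.
5 colors suffice: A=2, B=3, C=5, D=2, E=4, F=1, G=3, H=1, I=4, J=2, K=3.
Since 6 ≥ 5, a proper 6-coloring certainly exists.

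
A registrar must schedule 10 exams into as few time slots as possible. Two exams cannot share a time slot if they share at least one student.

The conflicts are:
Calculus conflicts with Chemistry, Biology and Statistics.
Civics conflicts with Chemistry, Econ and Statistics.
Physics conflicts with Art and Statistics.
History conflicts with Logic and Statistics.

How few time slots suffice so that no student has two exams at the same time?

2

Calculus and Chemistry conflict, so at least 2 time slots are needed.
A valid assignment using 2 time slots: Calculus=2, Civics=2, Chemistry=1, Physics=2, Econ=1, Biology=1, History=2, Logic=1, Art=1, Statistics=1. Every pair that conflicts lands in different time slots.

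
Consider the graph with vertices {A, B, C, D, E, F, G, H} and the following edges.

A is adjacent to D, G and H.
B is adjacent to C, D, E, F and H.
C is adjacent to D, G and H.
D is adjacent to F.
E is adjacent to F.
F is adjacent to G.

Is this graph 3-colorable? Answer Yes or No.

Yes

The chromatic number is 3. B, E, F are pairwise adjacent, so at least 3 colors are needed.
3 colors suffice: color 1 → {A, B}; color 2 → {C, F}; color 3 → {D, E, G, H}.
That is already a proper 3-coloring.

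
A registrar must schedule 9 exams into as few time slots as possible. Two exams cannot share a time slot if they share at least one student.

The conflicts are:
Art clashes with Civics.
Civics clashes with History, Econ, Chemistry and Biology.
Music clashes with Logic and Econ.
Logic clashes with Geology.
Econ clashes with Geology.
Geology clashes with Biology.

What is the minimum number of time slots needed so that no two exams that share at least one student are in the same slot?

Music and Logic conflict, so at least 2 time slots are needed.
2 time slots suffice: Art=2, Civics=1, Music=1, Logic=2, History=2, Econ=2, Chemistry=2, Geology=1, Biology=2. Each listed conflict is separated.

2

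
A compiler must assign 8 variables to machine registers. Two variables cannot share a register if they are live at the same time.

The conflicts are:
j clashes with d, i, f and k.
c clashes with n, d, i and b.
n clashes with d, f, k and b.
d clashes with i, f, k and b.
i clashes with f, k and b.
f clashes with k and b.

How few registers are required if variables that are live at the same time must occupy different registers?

5

j, d, i, f, k all conflict with each other, so at least 5 registers are needed.
5 registers suffice: register 1 → {d}; register 2 → {n, i}; register 3 → {c, f}; register 4 → {k, b}; register 5 → {j}. Each listed conflict is separated.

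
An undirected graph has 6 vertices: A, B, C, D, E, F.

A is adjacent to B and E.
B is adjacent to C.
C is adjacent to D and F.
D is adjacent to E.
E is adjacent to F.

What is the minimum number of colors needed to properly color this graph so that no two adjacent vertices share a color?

The cycle D-E-A-B-C-D has odd length 5, so it cannot be 2-colored; at least 3 colors are needed.
3 colors suffice: color 1 → {C, E}; color 2 → {A, D, F}; color 3 → {B}. Every edge joins two different colors.

3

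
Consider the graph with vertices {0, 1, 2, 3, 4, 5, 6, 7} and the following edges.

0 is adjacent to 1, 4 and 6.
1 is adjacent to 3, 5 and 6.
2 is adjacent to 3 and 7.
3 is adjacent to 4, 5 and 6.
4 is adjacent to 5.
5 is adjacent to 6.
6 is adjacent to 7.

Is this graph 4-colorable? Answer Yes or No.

Yes

The chromatic number is 4. 1, 3, 5, 6 are pairwise adjacent (a clique of size 4), so at least 4 colors are needed.
A valid assignment using 4 colors: 0=blue, 1=yellow, 2=red, 3=blue, 4=red, 5=green, 6=red, 7=blue.
That is already a proper 4-coloring.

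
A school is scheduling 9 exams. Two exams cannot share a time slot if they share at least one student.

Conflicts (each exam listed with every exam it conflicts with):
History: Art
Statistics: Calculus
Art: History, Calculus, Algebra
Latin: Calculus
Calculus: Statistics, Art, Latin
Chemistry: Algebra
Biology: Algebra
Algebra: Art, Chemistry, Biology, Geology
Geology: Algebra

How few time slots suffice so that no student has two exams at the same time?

Biology and Algebra conflict, so at least 2 time slots are needed.
2 time slots suffice: History=1, Statistics=2, Art=2, Latin=2, Calculus=1, Chemistry=2, Biology=2, Algebra=1, Geology=2. Every pair that conflicts lands in different time slots.

2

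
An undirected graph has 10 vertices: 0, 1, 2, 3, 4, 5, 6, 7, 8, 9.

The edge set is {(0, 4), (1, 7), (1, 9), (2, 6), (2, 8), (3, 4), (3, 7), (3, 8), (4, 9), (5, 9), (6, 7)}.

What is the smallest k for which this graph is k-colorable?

The cycle 4-9-1-7-3-4 has odd length 5, so it cannot be 2-colored; at least 3 colors are needed.
One proper 3-coloring: 0=a, 1=c, 2=a, 3=a, 4=b, 5=b, 6=c, 7=b, 8=b, 9=a. Every edge joins two different colors.

3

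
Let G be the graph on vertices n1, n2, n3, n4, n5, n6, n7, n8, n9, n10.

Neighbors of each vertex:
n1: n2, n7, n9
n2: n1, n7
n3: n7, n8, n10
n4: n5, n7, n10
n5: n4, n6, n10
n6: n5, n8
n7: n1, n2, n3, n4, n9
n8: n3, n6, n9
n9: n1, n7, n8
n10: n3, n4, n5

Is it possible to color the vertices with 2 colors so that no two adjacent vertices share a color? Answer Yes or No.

n4, n5, n10 are pairwise adjacent, so at least 3 colors are needed.
So 2 colors are not enough.

No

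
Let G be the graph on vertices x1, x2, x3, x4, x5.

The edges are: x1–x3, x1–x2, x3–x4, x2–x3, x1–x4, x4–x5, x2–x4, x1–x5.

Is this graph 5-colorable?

Yes

The chromatic number is 4. x1, x2, x3, x4 are mutually adjacent (a clique of size 4), so at least 4 colors are needed.
4 colors suffice: color 1 → {x1}; color 2 → {x4}; color 3 → {x2, x5}; color 4 → {x3}.
Since 5 ≥ 4, a proper 5-coloring certainly exists.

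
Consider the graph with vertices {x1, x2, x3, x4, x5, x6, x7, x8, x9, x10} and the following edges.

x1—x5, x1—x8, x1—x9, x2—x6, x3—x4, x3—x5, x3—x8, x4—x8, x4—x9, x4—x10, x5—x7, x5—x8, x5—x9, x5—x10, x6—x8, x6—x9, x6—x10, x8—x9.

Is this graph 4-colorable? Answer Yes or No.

Yes

The chromatic number is 4. x1, x5, x8, x9 are pairwise adjacent (a clique of size 4), so at least 4 colors are needed.
4 colors suffice: color 1 → {x2, x7, x8, x10}; color 2 → {x4, x5, x6}; color 3 → {x3, x9}; color 4 → {x1}.
That is already a proper 4-coloring.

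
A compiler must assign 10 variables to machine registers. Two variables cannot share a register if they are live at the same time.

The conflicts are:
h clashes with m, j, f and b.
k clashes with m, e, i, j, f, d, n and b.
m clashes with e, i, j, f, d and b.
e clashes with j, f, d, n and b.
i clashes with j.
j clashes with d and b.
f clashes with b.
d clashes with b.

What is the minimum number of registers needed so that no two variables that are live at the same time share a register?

6

k, m, e, j, d, b pairwise conflict, so at least 6 registers are needed.
A valid assignment using 6 registers: h=1, k=1, m=2, e=3, i=3, j=4, f=4, d=6, n=2, b=5. Every pair that conflicts lands in different registers.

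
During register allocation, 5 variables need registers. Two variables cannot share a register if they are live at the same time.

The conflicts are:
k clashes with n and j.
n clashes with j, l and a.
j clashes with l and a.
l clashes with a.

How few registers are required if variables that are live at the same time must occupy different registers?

n, j, l, a are mutually in conflict, so at least 4 registers are needed.
4 registers suffice: register 1 → {n}; register 2 → {j}; register 3 → {k, a}; register 4 → {l}. Each listed conflict is separated.

4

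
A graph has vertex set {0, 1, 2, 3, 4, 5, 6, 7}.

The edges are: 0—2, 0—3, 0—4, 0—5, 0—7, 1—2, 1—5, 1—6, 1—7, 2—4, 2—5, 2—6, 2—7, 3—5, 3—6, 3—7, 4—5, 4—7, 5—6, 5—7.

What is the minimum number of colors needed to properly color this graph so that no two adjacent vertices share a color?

5

0, 2, 4, 5, 7 are mutually adjacent (a clique of size 5), so at least 5 colors are needed.
5 colors suffice: color red → {5}; color blue → {6, 7}; color green → {2, 3}; color yellow → {0, 1}; color purple → {4}. Each edge has distinct colors on its endpoints.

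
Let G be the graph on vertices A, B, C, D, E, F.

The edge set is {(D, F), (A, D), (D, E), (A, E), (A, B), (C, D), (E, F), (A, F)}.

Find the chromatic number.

4

A, D, E, F are mutually adjacent (a clique of size 4), so at least 4 colors are needed.
4 colors suffice: A=red, B=blue, C=red, D=blue, E=green, F=yellow. No two adjacent vertices share a color.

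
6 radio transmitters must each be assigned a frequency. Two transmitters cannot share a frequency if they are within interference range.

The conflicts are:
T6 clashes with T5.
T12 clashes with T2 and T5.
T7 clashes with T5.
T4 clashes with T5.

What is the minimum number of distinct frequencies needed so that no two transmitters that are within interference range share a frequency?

T12 and T2 conflict, so at least 2 frequencies are needed.
A valid assignment using 2 frequencies: T6=2, T12=2, T2=1, T7=2, T4=2, T5=1. Each listed conflict is separated.

2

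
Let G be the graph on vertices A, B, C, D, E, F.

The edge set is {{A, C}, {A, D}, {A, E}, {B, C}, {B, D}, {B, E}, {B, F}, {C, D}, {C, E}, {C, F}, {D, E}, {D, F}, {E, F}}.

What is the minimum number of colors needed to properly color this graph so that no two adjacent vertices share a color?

5

B, C, D, E, F are mutually adjacent (a clique of size 5), so at least 5 colors are needed.
One proper 5-coloring: A=yellow, B=yellow, C=red, D=green, E=blue, F=purple. No two adjacent vertices share a color.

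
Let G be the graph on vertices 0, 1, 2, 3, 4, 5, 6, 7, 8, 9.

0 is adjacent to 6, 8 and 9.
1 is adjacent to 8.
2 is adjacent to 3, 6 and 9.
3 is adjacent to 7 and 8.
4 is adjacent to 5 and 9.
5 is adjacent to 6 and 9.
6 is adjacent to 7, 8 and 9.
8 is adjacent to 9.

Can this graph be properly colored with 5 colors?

The chromatic number is 4. 0, 6, 8, 9 form a clique, so at least 4 colors are needed.
4 colors suffice: 0=d, 1=a, 2=c, 3=a, 4=b, 5=c, 6=b, 7=c, 8=c, 9=a.
Since 5 ≥ 4, a proper 5-coloring certainly exists.

Yes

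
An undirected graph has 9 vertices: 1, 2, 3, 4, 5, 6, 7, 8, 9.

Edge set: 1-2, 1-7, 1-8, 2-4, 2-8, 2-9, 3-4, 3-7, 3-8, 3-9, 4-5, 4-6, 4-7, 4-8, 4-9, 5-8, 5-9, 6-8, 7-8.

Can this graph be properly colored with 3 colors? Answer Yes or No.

No

3, 4, 7, 8 form a clique, so at least 4 colors are needed.
So 3 colors are not enough.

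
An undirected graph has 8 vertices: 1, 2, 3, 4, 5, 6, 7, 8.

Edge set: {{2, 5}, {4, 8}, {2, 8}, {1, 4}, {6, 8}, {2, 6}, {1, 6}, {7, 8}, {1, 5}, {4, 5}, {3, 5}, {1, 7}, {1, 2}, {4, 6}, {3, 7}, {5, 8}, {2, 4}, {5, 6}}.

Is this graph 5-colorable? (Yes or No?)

The chromatic number is 5. 2, 4, 5, 6, 8 form a clique, so at least 5 colors are needed.
One proper 5-coloring: 1=blue, 2=purple, 3=blue, 4=green, 5=red, 6=yellow, 7=red, 8=blue.
That is already a proper 5-coloring.

Yes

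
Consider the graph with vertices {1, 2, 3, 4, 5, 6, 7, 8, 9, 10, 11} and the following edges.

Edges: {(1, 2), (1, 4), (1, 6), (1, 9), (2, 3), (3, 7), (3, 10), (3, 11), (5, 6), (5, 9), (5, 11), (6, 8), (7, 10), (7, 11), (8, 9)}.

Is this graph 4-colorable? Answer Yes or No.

The chromatic number is 3. 3, 7, 11 are mutually adjacent, so at least 3 colors are needed.
3 colors suffice: color red → {1, 3, 5, 8}; color blue → {2, 4, 6, 7, 9}; color green → {10, 11}.
Since 4 ≥ 3, a proper 4-coloring certainly exists.

Yes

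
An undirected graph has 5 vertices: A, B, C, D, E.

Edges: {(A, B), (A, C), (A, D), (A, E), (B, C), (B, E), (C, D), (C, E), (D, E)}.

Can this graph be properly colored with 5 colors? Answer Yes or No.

Yes

The chromatic number is 4. A, B, C, E are mutually adjacent (a clique of size 4), so at least 4 colors are needed.
A valid assignment using 4 colors: A=green, B=yellow, C=blue, D=yellow, E=red.
Since 5 ≥ 4, a proper 5-coloring certainly exists.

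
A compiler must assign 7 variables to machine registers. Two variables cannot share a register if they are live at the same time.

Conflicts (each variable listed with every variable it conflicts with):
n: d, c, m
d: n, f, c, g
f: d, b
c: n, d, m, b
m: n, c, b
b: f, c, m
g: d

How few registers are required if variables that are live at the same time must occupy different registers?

n, d, c pairwise conflict, so at least 3 registers are needed.
3 registers suffice: n=3, d=1, f=2, c=2, m=1, b=3, g=2. Every pair that conflicts lands in different registers.

3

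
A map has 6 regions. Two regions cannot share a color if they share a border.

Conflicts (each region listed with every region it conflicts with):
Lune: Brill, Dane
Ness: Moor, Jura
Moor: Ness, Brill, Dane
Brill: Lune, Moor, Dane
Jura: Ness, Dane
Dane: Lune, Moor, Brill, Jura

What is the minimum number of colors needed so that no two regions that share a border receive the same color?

Lune, Brill, Dane all conflict with each other, so at least 3 colors are needed.
3 colors suffice: color 1 → {Ness, Dane}; color 2 → {Brill, Jura}; color 3 → {Lune, Moor}. Each listed conflict is separated.

3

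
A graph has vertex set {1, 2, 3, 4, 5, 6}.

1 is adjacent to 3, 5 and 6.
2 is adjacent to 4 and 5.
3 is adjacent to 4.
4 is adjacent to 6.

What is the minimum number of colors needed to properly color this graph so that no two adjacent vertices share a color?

3

The cycle 2-4-6-1-5-2 has odd length 5, so it cannot be 2-colored; at least 3 colors are needed.
3 colors suffice: color red → {1, 4}; color blue → {3, 5, 6}; color green → {2}. Each edge has distinct colors on its endpoints.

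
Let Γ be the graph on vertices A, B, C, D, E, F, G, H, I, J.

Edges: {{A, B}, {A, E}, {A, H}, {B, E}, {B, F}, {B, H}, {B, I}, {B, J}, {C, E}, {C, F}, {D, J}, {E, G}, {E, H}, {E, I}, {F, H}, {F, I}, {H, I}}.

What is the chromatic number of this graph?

B, F, H, I are pairwise adjacent (a clique of size 4), so at least 4 colors are needed.
A valid assignment using 4 colors: A=4, B=1, C=1, D=1, E=2, F=2, G=1, H=3, I=4, J=2. No two adjacent vertices share a color.

4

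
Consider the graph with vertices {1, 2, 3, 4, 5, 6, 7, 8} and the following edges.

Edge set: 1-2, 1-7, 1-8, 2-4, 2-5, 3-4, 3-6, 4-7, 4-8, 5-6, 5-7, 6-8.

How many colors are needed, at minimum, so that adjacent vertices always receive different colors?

3

The cycle 4-2-5-6-3-4 has odd length 5, so it cannot be 2-colored; at least 3 colors are needed.
3 colors suffice: color a → {1, 4, 5}; color b → {2, 3, 7, 8}; color c → {6}. Every edge joins two different colors.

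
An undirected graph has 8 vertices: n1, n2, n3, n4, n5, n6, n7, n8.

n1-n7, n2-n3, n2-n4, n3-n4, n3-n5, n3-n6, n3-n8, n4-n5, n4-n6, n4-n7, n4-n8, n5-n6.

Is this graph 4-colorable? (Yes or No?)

The chromatic number is 4. n3, n4, n5, n6 form a clique, so at least 4 colors are needed.
4 colors suffice: color 1 → {n1, n4}; color 2 → {n3, n7}; color 3 → {n2, n6, n8}; color 4 → {n5}.
That is already a proper 4-coloring.

Yes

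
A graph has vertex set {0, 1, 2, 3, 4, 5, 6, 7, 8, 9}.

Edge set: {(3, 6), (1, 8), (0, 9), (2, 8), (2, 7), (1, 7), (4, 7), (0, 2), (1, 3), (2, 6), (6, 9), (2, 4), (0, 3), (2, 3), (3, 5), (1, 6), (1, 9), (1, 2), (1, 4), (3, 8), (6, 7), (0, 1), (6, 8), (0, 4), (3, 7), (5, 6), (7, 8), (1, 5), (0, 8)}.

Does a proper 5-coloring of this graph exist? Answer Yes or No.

No

1, 2, 3, 6, 7, 8 are mutually adjacent (a clique of size 6), so at least 6 colors are needed.
So 5 colors are not enough.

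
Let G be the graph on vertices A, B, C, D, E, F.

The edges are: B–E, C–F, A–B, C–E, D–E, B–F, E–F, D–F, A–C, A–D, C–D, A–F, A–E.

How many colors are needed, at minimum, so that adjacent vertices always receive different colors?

A, C, D, E, F are pairwise adjacent (a clique of size 5), so at least 5 colors are needed.
A valid assignment using 5 colors: A=3, B=4, C=5, D=4, E=2, F=1. No two adjacent vertices share a color.

5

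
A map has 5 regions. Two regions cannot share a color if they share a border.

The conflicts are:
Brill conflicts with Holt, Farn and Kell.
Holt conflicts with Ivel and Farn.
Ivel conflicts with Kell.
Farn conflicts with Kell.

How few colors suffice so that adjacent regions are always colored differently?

3

Brill, Holt, Farn pairwise conflict, so at least 3 colors are needed.
3 colors suffice: color 1 → {Holt, Kell}; color 2 → {Brill, Ivel}; color 3 → {Farn}. Each listed conflict is separated.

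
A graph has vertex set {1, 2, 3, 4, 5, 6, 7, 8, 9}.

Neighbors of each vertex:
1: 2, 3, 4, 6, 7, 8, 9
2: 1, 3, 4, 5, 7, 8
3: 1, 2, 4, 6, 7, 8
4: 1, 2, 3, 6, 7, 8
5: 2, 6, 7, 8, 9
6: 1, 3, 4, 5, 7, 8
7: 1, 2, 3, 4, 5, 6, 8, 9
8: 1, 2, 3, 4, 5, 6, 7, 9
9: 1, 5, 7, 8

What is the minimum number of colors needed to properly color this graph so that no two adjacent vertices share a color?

6

1, 3, 4, 6, 7, 8 form a clique, so at least 6 colors are needed.
6 colors suffice: color a → {8}; color b → {7}; color c → {1, 5}; color d → {4, 9}; color e → {2, 6}; color f → {3}. Each edge has distinct colors on its endpoints.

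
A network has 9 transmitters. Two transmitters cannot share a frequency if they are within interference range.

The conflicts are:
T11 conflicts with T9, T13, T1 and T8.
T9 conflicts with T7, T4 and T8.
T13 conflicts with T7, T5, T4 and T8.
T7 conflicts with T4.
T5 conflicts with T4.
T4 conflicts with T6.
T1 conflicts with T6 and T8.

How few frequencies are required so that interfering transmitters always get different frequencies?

T11, T1, T8 all conflict with each other, so at least 3 frequencies are needed.
3 frequencies suffice: frequency 1 → {T4, T8}; frequency 2 → {T9, T13, T1}; frequency 3 → {T11, T7, T5, T6}. Each listed conflict is separated.

3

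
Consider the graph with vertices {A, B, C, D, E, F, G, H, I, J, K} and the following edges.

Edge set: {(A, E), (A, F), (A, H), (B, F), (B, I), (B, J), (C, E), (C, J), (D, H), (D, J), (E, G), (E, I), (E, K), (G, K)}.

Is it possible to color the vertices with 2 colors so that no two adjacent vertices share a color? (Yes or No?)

E, G, K are pairwise adjacent, so at least 3 colors are needed.
So 2 colors are not enough.

No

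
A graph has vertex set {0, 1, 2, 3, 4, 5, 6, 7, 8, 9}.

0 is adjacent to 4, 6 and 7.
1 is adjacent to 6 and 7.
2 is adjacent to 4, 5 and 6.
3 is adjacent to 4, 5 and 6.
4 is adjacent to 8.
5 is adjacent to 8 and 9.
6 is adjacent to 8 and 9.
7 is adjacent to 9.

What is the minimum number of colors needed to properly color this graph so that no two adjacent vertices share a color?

2

2 and 5 are adjacent, so at least 2 colors are needed.
A valid assignment using 2 colors: 0=b, 1=b, 2=b, 3=b, 4=a, 5=a, 6=a, 7=a, 8=b, 9=b. Each edge has distinct colors on its endpoints.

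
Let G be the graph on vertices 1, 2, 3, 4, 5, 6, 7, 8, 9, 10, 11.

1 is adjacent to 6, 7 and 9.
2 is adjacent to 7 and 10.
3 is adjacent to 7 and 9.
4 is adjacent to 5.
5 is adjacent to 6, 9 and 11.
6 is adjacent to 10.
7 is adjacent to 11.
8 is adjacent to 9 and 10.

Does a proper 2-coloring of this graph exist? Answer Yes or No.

The cycle 9-5-11-7-3-9 has odd length 5, so it cannot be 2-colored; at least 3 colors are needed.
So 2 colors are not enough.

No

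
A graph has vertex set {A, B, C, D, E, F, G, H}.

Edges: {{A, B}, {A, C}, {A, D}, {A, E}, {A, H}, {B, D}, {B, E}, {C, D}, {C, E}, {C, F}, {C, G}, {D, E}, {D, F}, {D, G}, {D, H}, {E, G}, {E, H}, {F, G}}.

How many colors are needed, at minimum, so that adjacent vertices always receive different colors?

C, D, E, G are pairwise adjacent (a clique of size 4), so at least 4 colors are needed.
4 colors suffice: A=4, B=3, C=3, D=1, E=2, F=2, G=4, H=3. Every edge joins two different colors.

4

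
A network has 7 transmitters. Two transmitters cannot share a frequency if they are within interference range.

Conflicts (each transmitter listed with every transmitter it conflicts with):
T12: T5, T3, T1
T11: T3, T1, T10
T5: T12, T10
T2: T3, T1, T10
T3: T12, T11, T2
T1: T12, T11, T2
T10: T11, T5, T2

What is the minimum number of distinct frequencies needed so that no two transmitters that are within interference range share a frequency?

The cycle T12-T1-T2-T10-T5-T12 has odd length 5, so it cannot be 2-colored; at least 3 frequencies are needed.
3 frequencies suffice: frequency 1 → {T12, T11, T2}; frequency 2 → {T3, T1, T10}; frequency 3 → {T5}. Every pair that conflicts lands in different frequencies.

3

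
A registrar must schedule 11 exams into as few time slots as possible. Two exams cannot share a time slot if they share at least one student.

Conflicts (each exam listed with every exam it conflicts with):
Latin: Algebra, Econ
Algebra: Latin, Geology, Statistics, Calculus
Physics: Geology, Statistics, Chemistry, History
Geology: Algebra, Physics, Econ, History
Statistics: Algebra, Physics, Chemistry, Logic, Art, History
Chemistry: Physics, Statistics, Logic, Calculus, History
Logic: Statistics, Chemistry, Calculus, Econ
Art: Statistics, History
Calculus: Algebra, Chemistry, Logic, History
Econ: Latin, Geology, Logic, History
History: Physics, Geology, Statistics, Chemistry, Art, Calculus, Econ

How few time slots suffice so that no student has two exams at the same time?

4

Physics, Statistics, Chemistry, History are mutually in conflict, so at least 4 time slots are needed.
Using 4 time slots: Latin=2, Algebra=1, Physics=4, Geology=2, Statistics=2, Chemistry=3, Logic=1, Art=3, Calculus=2, Econ=3, History=1. No two conflicting exams share a time slot.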